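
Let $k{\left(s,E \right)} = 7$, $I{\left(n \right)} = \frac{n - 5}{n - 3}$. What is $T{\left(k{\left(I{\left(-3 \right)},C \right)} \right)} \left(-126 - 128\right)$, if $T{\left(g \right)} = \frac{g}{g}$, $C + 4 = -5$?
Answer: $-254$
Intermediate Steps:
$C = -9$ ($C = -4 - 5 = -9$)
$I{\left(n \right)} = \frac{-5 + n}{-3 + n}$
$T{\left(g \right)} = 1$
$T{\left(k{\left(I{\left(-3 \right)},C \right)} \right)} \left(-126 - 128\right) = 1 \left(-126 - 128\right) = 1 \left(-254\right) = -254$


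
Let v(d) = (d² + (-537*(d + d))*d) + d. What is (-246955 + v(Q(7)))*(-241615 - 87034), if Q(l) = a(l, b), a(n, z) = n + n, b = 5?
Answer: 150274426601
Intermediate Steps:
a(n, z) = 2*n
Q(l) = 2*l
v(d) = d - 1073*d² (v(d) = (d² + (-1074*d)*d) + d = (d² - 1074*d²) + d = -1073*d² + d = d - 1073*d²)
(-246955 + v(Q(7)))*(-241615 - 87034) = (-246955 + (2*7)*(1 - 2146*7))*(-241615 - 87034) = (-246955 + 14*(1 - 1073*14))*(-328649) = (-246955 + 14*(1 - 15022))*(-328649) = (-246955 + 14*(-15021))*(-328649) = (-246955 - 210294)*(-328649) = -457249*(-328649) = 150274426601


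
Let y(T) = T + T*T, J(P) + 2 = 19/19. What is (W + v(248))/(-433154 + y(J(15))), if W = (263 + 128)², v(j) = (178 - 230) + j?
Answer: -153077/433154 ≈ -0.35340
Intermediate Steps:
J(P) = -1 (J(P) = -2 + 19/19 = -2 + 19*(1/19) = -2 + 1 = -1)
v(j) = -52 + j
W = 152881 (W = 391² = 152881)
y(T) = T + T²
(W + v(248))/(-433154 + y(J(15))) = (152881 + (-52 + 248))/(-433154 - (1 - 1)) = (152881 + 196)/(-433154 - 1*0) = 153077/(-433154 + 0) = 153077/(-433154) = 153077*(-1/433154) = -153077/433154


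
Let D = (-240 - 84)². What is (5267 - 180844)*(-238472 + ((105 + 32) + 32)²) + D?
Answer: 36855648623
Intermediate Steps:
D = 104976 (D = (-324)² = 104976)
(5267 - 180844)*(-238472 + ((105 + 32) + 32)²) + D = (5267 - 180844)*(-238472 + ((105 + 32) + 32)²) + 104976 = -175577*(-238472 + (137 + 32)²) + 104976 = -175577*(-238472 + 169²) + 104976 = -175577*(-238472 + 28561) + 104976 = -175577*(-209911) + 104976 = 36855543647 + 104976 = 36855648623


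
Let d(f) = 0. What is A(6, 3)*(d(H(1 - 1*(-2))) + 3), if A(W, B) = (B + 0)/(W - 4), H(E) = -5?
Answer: 9/2 ≈ 4.5000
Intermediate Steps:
A(W, B) = B/(-4 + W)
A(6, 3)*(d(H(1 - 1*(-2))) + 3) = (3/(-4 + 6))*(0 + 3) = (3/2)*3 = 9/2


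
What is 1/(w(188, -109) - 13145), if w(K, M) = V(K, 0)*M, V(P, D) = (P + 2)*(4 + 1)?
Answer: -1/116695 ≈ -8.5693e-6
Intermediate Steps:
V(P, D) = 10 + 5*P (V(P, D) = (2 + P)*5 = 10 + 5*P)
w(K, M) = M*(10 + 5*K) (w(K, M) = (10 + 5*K)*M = M*(10 + 5*K))
1/(w(188, -109) - 13145) = 1/(5*(-109)*(2 + 188) - 13145) = 1/(5*(-109)*190 - 13145) = 1/(-103550 - 13145) = 1/(-116695) = -1/116695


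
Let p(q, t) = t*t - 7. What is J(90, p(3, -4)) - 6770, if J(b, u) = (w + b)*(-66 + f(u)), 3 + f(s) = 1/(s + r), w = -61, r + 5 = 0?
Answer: -35055/4 ≈ -8763.8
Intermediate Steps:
r = -5 (r = -5 + 0 = -5)
p(q, t) = -7 + t² (p(q, t) = t² - 7 = -7 + t²)
f(s) = -3 + 1/(-5 + s) (f(s) = -3 + 1/(s - 5) = -3 + 1/(-5 + s))
J(b, u) = (-66 + (16 - 3*u)/(-5 + u))*(-61 + b) (J(b, u) = (-61 + b)*(-66 + (16 - 3*u)/(-5 + u)) = (-66 + (16 - 3*u)/(-5 + u))*(-61 + b))
J(90, p(3, -4)) - 6770 = (-21106 + 346*90 + 4209*(-7 + (-4)²) - 69*90*(-7 + (-4)²))/(-5 + (-7 + (-4)²)) - 6770 = (-21106 + 31140 + 4209*(-7 + 16) - 69*90*(-7 + 16))/(-5 + (-7 + 16)) - 6770 = (-21106 + 31140 + 4209*9 - 69*90*9)/(-5 + 9) - 6770 = (-21106 + 31140 + 37881 - 55890)/4 - 6770 = (¼)*(-7975) - 6770 = -7975/4 - 6770 = -35055/4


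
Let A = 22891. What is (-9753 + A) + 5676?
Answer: 18814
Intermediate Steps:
(-9753 + A) + 5676 = (-9753 + 22891) + 5676 = 13138 + 5676 = 18814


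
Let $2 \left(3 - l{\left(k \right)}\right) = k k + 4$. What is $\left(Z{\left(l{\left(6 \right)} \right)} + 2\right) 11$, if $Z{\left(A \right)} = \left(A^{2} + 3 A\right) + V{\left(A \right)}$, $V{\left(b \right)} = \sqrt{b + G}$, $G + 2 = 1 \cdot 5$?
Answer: $2640 + 11 i \sqrt{14} \approx 2640.0 + 41.158 i$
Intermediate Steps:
$l{\left(k \right)} = 1 - \frac{k^{2}}{2}$ ($l{\left(k \right)} = 3 - \frac{k k + 4}{2} = 3 - \frac{k^{2} + 4}{2} = 3 - \frac{4 + k^{2}}{2} = 3 - \left(2 + \frac{k^{2}}{2}\right) = 1 - \frac{k^{2}}{2}$)
$G = 3$ ($G = -2 + 1 \cdot 5 = -2 + 5 = 3$)
$V{\left(b \right)} = \sqrt{3 + b}$ ($V{\left(b \right)} = \sqrt{b + 3} = \sqrt{3 + b}$)
$Z{\left(A \right)} = A^{2} + \sqrt{3 + A} + 3 A$ ($Z{\left(A \right)} = \left(A^{2} + 3 A\right) + \sqrt{3 + A} = A^{2} + \sqrt{3 + A} + 3 A$)
$\left(Z{\left(l{\left(6 \right)} \right)} + 2\right) 11 = \left(\left(\left(1 - \frac{6^{2}}{2}\right)^{2} + \sqrt{3 + \left(1 - \frac{6^{2}}{2}\right)} + 3 \left(1 - \frac{6^{2}}{2}\right)\right) + 2\right) 11 = \left(\left(\left(1 - 18\right)^{2} + \sqrt{3 + \left(1 - 18\right)} + 3 \left(1 - 18\right)\right) + 2\right) 11 = \left(\left(\left(-17\right)^{2} + \sqrt{3 - 17} + 3 \left(-17\right)\right) + 2\right) 11 = \left(\left(289 + \sqrt{-14} - 51\right) + 2\right) 11 = \left(\left(289 + i \sqrt{14} - 51\right) + 2\right) 11 = \left(\left(238 + i \sqrt{14}\right) + 2\right) 11 = \left(240 + i \sqrt{14}\right) 11 = 2640 + 11 i \sqrt{14}$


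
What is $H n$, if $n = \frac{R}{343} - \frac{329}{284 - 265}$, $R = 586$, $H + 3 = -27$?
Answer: $\frac{3051390}{6517} \approx 468.22$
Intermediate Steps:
$H = -30$ ($H = -3 - 27 = -30$)
$n = - \frac{101713}{6517}$ ($n = \frac{586}{343} - \frac{329}{284 - 265} = 586 \cdot \frac{1}{343} - \frac{329}{19} = \frac{586}{343} - \frac{329}{19} = - \frac{101713}{6517} \approx -15.607$)
$H n = \left(-30\right) \left(- \frac{101713}{6517}\right) = \frac{3051390}{6517}$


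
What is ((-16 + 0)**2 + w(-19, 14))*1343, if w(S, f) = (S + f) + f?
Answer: 355895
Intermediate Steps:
w(S, f) = S + 2*f
((-16 + 0)**2 + w(-19, 14))*1343 = ((-16 + 0)**2 + (-19 + 2*14))*1343 = ((-16)**2 + (-19 + 28))*1343 = (256 + 9)*1343 = 265*1343 = 355895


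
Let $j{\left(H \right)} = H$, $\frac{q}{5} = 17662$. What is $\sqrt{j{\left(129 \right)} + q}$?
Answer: $\sqrt{88439} \approx 297.39$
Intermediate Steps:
$q = 88310$ ($q = 5 \cdot 17662 = 88310$)
$\sqrt{j{\left(129 \right)} + q} = \sqrt{129 + 88310} = \sqrt{88439}$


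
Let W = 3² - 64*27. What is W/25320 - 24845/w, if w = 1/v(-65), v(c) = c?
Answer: 13629966427/8440 ≈ 1.6149e+6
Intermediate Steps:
w = -1/65 (w = 1/(-65) = -1/65 ≈ -0.015385)
W = -1719 (W = 9 - 1728 = -1719)
W/25320 - 24845/w = -1719/25320 - 24845/(-1/65) = -1719*1/25320 - 24845*(-65) = -573/8440 + 1614925 = 13629966427/8440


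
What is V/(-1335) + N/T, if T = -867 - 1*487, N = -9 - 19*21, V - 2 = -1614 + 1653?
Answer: 244583/903795 ≈ 0.27062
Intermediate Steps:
V = 41 (V = 2 + (-1614 + 1653) = 2 + 39 = 41)
N = -408 (N = -9 - 399 = -408)
T = -1354 (T = -867 - 487 = -1354)
V/(-1335) + N/T = 41/(-1335) - 408/(-1354) = 41*(-1/1335) - 408*(-1/1354) = -41/1335 + 204/677 = 244583/903795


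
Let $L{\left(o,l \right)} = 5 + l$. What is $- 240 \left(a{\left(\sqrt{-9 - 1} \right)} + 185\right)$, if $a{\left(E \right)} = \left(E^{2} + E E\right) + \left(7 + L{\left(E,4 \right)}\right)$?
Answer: $-43440$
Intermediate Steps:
$a{\left(E \right)} = 16 + 2 E^{2}$ ($a{\left(E \right)} = \left(E^{2} + E E\right) + \left(7 + \left(5 + 4\right)\right) = \left(E^{2} + E^{2}\right) + \left(7 + 9\right) = 2 E^{2} + 16 = 16 + 2 E^{2}$)
$- 240 \left(a{\left(\sqrt{-9 - 1} \right)} + 185\right) = - 240 \left(\left(16 + 2 \left(\sqrt{-9 - 1}\right)^{2}\right) + 185\right) = - 240 \left(\left(16 + 2 \left(\sqrt{-10}\right)^{2}\right) + 185\right) = - 240 \left(\left(16 + 2 \left(i \sqrt{10}\right)^{2}\right) + 185\right) = - 240 \left(\left(16 + 2 \left(-10\right)\right) + 185\right) = - 240 \left(\left(16 - 20\right) + 185\right) = - 240 \left(-4 + 185\right) = \left(-240\right) 181 = -43440$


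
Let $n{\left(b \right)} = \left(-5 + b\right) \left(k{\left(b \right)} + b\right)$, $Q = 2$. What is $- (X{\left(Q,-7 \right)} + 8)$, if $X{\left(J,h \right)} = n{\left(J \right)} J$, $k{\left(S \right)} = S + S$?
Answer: $28$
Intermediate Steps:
$k{\left(S \right)} = 2 S$
$n{\left(b \right)} = 3 b \left(-5 + b\right)$ ($n{\left(b \right)} = \left(-5 + b\right) \left(2 b + b\right) = \left(-5 + b\right) 3 b = 3 b \left(-5 + b\right)$)
$X{\left(J,h \right)} = 3 J^{2} \left(-5 + J\right)$ ($X{\left(J,h \right)} = 3 J \left(-5 + J\right) J = 3 J^{2} \left(-5 + J\right)$)
$- (X{\left(Q,-7 \right)} + 8) = - (3 \cdot 2^{2} \left(-5 + 2\right) + 8) = - (3 \cdot 4 \left(-3\right) + 8) = - (-36 + 8) = \left(-1\right) \left(-28\right) = 28$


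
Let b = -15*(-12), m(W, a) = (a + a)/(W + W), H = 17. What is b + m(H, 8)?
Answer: 3068/17 ≈ 180.47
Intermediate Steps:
m(W, a) = a/W (m(W, a) = (2*a)/((2*W)) = (2*a)*(1/(2*W)) = a/W)
b = 180
b + m(H, 8) = 180 + 8/17 = 3068/17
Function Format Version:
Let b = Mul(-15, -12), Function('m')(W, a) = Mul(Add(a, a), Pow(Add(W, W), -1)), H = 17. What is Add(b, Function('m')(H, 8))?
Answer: Rational(3068, 17) ≈ 180.47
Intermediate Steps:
Function('m')(W, a) = Mul(a, Pow(W, -1)) (Function('m')(W, a) = Mul(Mul(2, a), Pow(Mul(2, W), -1)) = Mul(Mul(2, a), Mul(Rational(1, 2), Pow(W, -1))) = Mul(a, Pow(W, -1)))
b = 180
Add(b, Function('m')(H, 8)) = Add(180, Mul(8, Pow(17, -1))) = Add(180, Mul(8, Rational(1, 17))) = Add(180, Rational(8, 17)) = Rational(3068, 17)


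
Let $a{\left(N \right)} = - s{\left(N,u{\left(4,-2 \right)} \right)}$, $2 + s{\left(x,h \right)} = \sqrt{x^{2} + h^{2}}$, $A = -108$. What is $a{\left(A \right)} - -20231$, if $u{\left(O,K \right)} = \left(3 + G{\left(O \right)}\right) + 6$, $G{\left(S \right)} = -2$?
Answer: $20233 - \sqrt{11713} \approx 20125.0$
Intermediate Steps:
$u{\left(O,K \right)} = 7$ ($u{\left(O,K \right)} = \left(3 - 2\right) + 6 = 1 + 6 = 7$)
$s{\left(x,h \right)} = -2 + \sqrt{h^{2} + x^{2}}$ ($s{\left(x,h \right)} = -2 + \sqrt{x^{2} + h^{2}} = -2 + \sqrt{h^{2} + x^{2}}$)
$a{\left(N \right)} = 2 - \sqrt{49 + N^{2}}$ ($a{\left(N \right)} = - (-2 + \sqrt{7^{2} + N^{2}}) = - (-2 + \sqrt{49 + N^{2}}) = 2 - \sqrt{49 + N^{2}}$)
$a{\left(A \right)} - -20231 = \left(2 - \sqrt{49 + \left(-108\right)^{2}}\right) - -20231 = \left(2 - \sqrt{49 + 11664}\right) + 20231 = \left(2 - \sqrt{11713}\right) + 20231 = 20233 - \sqrt{11713}$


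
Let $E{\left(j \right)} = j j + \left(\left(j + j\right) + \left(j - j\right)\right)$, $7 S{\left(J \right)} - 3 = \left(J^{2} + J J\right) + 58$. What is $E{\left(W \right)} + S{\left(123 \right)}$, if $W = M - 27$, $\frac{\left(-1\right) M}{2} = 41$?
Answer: $\frac{111960}{7} \approx 15994.0$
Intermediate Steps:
$S{\left(J \right)} = \frac{61}{7} + \frac{2 J^{2}}{7}$ ($S{\left(J \right)} = \frac{3}{7} + \frac{\left(J^{2} + J J\right) + 58}{7} = \frac{3}{7} + \frac{\left(J^{2} + J^{2}\right) + 58}{7} = \frac{3}{7} + \frac{2 J^{2} + 58}{7} = \frac{3}{7} + \frac{58 + 2 J^{2}}{7} = \frac{3}{7} + \left(\frac{58}{7} + \frac{2 J^{2}}{7}\right) = \frac{61}{7} + \frac{2 J^{2}}{7}$)
$M = -82$ ($M = \left(-2\right) 41 = -82$)
$W = -109$ ($W = -82 - 27 = -109$)
$E{\left(j \right)} = j^{2} + 2 j$ ($E{\left(j \right)} = j^{2} + \left(2 j + 0\right) = j^{2} + 2 j$)
$E{\left(W \right)} + S{\left(123 \right)} = - 109 \left(2 - 109\right) + \left(\frac{61}{7} + \frac{2 \cdot 123^{2}}{7}\right) = \left(-109\right) \left(-107\right) + \left(\frac{61}{7} + \frac{2}{7} \cdot 15129\right) = 11663 + \left(\frac{61}{7} + \frac{30258}{7}\right) = 11663 + \frac{30319}{7} = \frac{111960}{7}$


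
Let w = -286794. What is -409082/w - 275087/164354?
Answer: -5829519025/23567870538 ≈ -0.24735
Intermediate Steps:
-409082/w - 275087/164354 = -409082/(-286794) - 275087/164354 = -409082*(-1/286794) - 275087*1/164354 = 204541/143397 - 275087/164354 = -5829519025/23567870538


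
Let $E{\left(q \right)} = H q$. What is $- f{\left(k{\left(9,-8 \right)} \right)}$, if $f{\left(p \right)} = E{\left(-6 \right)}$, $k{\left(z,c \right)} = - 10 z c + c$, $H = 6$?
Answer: $36$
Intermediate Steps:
$E{\left(q \right)} = 6 q$
$k{\left(z,c \right)} = c - 10 c z$ ($k{\left(z,c \right)} = - 10 c z + c = c - 10 c z$)
$f{\left(p \right)} = -36$ ($f{\left(p \right)} = 6 \left(-6\right) = -36$)
$- f{\left(k{\left(9,-8 \right)} \right)} = \left(-1\right) \left(-36\right) = 36$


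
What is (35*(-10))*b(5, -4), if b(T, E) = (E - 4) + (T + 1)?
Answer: 700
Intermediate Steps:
b(T, E) = -3 + E + T (b(T, E) = (-4 + E) + (1 + T) = -3 + E + T)
(35*(-10))*b(5, -4) = (35*(-10))*(-3 - 4 + 5) = -350*(-2) = 700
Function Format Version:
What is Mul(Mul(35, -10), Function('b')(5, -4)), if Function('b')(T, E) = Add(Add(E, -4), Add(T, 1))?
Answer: 700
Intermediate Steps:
Function('b')(T, E) = Add(-3, E, T) (Function('b')(T, E) = Add(Add(-4, E), Add(1, T)) = Add(-3, E, T))
Mul(Mul(35, -10), Function('b')(5, -4)) = Mul(Mul(35, -10), Add(-3, -4, 5)) = Mul(-350, -2) = 700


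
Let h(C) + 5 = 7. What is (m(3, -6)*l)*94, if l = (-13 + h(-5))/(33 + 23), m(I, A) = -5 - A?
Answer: -517/28 ≈ -18.464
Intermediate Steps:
h(C) = 2 (h(C) = -5 + 7 = 2)
l = -11/56 (l = (-13 + 2)/(33 + 23) = -11/56 ≈ -0.19643)
(m(3, -6)*l)*94 = ((-5 - 1*(-6))*(-11/56))*94 = ((-5 + 6)*(-11/56))*94 = (1*(-11/56))*94 = -11/56*94 = -517/28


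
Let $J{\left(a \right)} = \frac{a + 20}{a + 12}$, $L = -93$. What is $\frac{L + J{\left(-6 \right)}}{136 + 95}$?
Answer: $- \frac{272}{693} \approx -0.3925$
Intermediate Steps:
$J{\left(a \right)} = \frac{20 + a}{12 + a}$
$\frac{L + J{\left(-6 \right)}}{136 + 95} = \frac{-93 + \frac{20 - 6}{12 - 6}}{136 + 95} = \frac{-93 + \frac{1}{6} \cdot 14}{231} = \left(-93 + \frac{1}{6} \cdot 14\right) \frac{1}{231} = \left(-93 + \frac{7}{3}\right) \frac{1}{231} = \left(- \frac{272}{3}\right) \frac{1}{231} = - \frac{272}{693}$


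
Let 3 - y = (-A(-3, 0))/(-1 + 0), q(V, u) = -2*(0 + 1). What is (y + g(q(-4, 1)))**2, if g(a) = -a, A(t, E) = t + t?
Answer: 121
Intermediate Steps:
A(t, E) = 2*t
q(V, u) = -2 (q(V, u) = -2*1 = -2)
y = 9 (y = 3 - (-2*(-3))/(-1 + 0) = 3 - (-1*(-6))/(-1) = 3 - 6*(-1) = 3 - 1*(-6) = 3 + 6 = 9)
(y + g(q(-4, 1)))**2 = (9 - 1*(-2))**2 = (9 + 2)**2 = 11**2 = 121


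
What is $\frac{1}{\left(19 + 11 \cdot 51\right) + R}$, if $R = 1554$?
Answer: $\frac{1}{2134} \approx 0.0004686$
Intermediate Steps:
$\frac{1}{\left(19 + 11 \cdot 51\right) + R} = \frac{1}{\left(19 + 11 \cdot 51\right) + 1554} = \frac{1}{\left(19 + 561\right) + 1554} = \frac{1}{580 + 1554} = \frac{1}{2134}$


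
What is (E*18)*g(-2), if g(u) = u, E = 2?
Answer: -72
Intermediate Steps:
(E*18)*g(-2) = (2*18)*(-2) = 36*(-2) = -72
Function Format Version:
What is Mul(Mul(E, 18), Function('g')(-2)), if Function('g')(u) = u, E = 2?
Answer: -72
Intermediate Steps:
Mul(Mul(E, 18), Function('g')(-2)) = Mul(Mul(2, 18), -2) = Mul(36, -2) = -72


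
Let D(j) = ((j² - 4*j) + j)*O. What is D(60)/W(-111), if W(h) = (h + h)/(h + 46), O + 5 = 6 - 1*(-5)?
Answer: 222300/37 ≈ 6008.1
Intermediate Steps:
O = 6 (O = -5 + (6 - 1*(-5)) = -5 + (6 + 5) = -5 + 11 = 6)
W(h) = 2*h/(46 + h) (W(h) = (2*h)/(46 + h) = 2*h/(46 + h))
D(j) = -18*j + 6*j² (D(j) = ((j² - 4*j) + j)*6 = (j² - 3*j)*6 = -18*j + 6*j²)
D(60)/W(-111) = (6*60*(-3 + 60))/((2*(-111)/(46 - 111))) = (6*60*57)/((2*(-111)/(-65))) = 20520/((2*(-111)*(-1/65))) = 20520/(222/65) = 20520*(65/222) = 222300/37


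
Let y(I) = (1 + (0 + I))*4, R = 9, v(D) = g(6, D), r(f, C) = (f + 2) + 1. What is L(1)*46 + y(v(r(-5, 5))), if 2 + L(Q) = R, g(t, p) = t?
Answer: 350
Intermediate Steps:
r(f, C) = 3 + f (r(f, C) = (2 + f) + 1 = 3 + f)
v(D) = 6
L(Q) = 7 (L(Q) = -2 + 9 = 7)
y(I) = 4 + 4*I (y(I) = (1 + I)*4 = 4 + 4*I)
L(1)*46 + y(v(r(-5, 5))) = 7*46 + (4 + 4*6) = 322 + (4 + 24) = 322 + 28 = 350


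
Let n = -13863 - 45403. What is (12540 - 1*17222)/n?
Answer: 2341/29633 ≈ 0.079000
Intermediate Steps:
n = -59266
(12540 - 1*17222)/n = (12540 - 1*17222)/(-59266) = (12540 - 17222)*(-1/59266) = -4682*(-1/59266) = 2341/29633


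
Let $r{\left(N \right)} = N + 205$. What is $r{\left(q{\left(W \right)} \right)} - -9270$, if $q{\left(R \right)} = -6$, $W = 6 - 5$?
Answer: $9469$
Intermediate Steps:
$W = 1$
$r{\left(N \right)} = 205 + N$
$r{\left(q{\left(W \right)} \right)} - -9270 = \left(205 - 6\right) - -9270 = 199 + 9270 = 9469$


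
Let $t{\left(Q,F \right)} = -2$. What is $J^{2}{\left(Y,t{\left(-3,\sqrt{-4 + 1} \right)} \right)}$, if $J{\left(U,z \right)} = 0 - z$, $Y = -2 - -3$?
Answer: $4$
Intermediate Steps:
$Y = 1$ ($Y = -2 + 3 = 1$)
$J{\left(U,z \right)} = - z$
$J^{2}{\left(Y,t{\left(-3,\sqrt{-4 + 1} \right)} \right)} = \left(\left(-1\right) \left(-2\right)\right)^{2} = 2^{2} = 4$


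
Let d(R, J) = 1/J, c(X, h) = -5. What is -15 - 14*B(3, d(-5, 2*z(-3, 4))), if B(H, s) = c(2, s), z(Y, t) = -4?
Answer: 55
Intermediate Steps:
d(R, J) = 1/J
B(H, s) = -5
-15 - 14*B(3, d(-5, 2*z(-3, 4))) = -15 - 14*(-5) = -15 + 70 = 55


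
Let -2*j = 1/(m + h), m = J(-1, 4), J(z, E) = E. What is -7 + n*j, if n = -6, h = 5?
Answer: -20/3 ≈ -6.6667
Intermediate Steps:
m = 4
j = -1/18 (j = -1/(2*(4 + 5)) = -½/9 = -½*⅑ = -1/18 ≈ -0.055556)
-7 + n*j = -7 - 6*(-1/18) = -7 + ⅓ = -20/3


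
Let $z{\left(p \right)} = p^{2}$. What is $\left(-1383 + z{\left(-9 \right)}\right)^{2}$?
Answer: $1695204$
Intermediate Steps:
$\left(-1383 + z{\left(-9 \right)}\right)^{2} = \left(-1383 + \left(-9\right)^{2}\right)^{2} = \left(-1383 + 81\right)^{2} = \left(-1302\right)^{2} = 1695204$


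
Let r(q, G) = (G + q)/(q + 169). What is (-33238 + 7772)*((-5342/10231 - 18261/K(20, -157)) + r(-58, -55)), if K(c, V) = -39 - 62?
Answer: -523613677086976/114699741 ≈ -4.5651e+6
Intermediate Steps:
K(c, V) = -101
r(q, G) = (G + q)/(169 + q)
(-33238 + 7772)*((-5342/10231 - 18261/K(20, -157)) + r(-58, -55)) = (-33238 + 7772)*((-5342/10231 - 18261/(-101)) + (-55 - 58)/(169 - 58)) = -25466*((-5342*1/10231 - 18261*(-1/101)) - 113/111) = -25466*((-5342/10231 + 18261/101) + (1/111)*(-113)) = -25466*(186288749/1033331 - 113/111) = -25466*20561284736/114699741 = -523613677086976/114699741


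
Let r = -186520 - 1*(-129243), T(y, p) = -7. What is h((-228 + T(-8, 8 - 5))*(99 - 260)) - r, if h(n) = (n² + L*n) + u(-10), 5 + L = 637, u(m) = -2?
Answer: 1455456220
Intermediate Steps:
L = 632 (L = -5 + 637 = 632)
h(n) = -2 + n² + 632*n (h(n) = (n² + 632*n) - 2 = -2 + n² + 632*n)
r = -57277 (r = -186520 + 129243 = -57277)
h((-228 + T(-8, 8 - 5))*(99 - 260)) - r = (-2 + ((-228 - 7)*(99 - 260))² + 632*((-228 - 7)*(99 - 260))) - 1*(-57277) = (-2 + (-235*(-161))² + 632*(-235*(-161))) + 57277 = (-2 + 37835² + 632*37835) + 57277 = (-2 + 1431487225 + 23911720) + 57277 = 1455398943 + 57277 = 1455456220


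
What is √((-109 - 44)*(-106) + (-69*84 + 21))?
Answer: 59*√3 ≈ 102.19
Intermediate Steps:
√((-109 - 44)*(-106) + (-69*84 + 21)) = √(-153*(-106) + (-5796 + 21)) = √(16218 - 5775) = √10443 = 59*√3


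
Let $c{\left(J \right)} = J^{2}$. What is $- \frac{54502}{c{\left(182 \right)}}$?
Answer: $- \frac{3893}{2366} \approx -1.6454$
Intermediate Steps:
$- \frac{54502}{c{\left(182 \right)}} = - \frac{54502}{182^{2}} = - \frac{54502}{33124} = \left(-54502\right) \frac{1}{33124} = - \frac{3893}{2366}$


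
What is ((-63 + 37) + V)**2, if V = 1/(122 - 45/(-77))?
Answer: 60190243569/89094721 ≈ 675.58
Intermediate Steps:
V = 77/9439 (V = 1/(122 - 45*(-1/77)) = 1/(122 + 45/77) = 1/(9439/77) = 77/9439 ≈ 0.0081576)
((-63 + 37) + V)**2 = ((-63 + 37) + 77/9439)**2 = (-26 + 77/9439)**2 = (-245337/9439)**2 = 60190243569/89094721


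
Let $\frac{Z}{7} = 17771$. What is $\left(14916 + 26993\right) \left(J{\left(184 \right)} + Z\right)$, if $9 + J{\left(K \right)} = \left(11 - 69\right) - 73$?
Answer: $5207486613$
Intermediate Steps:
$Z = 124397$ ($Z = 7 \cdot 17771 = 124397$)
$J{\left(K \right)} = -140$ ($J{\left(K \right)} = -9 + \left(\left(11 - 69\right) - 73\right) = -9 - 131 = -140$)
$\left(14916 + 26993\right) \left(J{\left(184 \right)} + Z\right) = \left(14916 + 26993\right) \left(-140 + 124397\right) = 41909 \cdot 124257 = 5207486613$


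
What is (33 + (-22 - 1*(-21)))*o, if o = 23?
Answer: 736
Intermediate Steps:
(33 + (-22 - 1*(-21)))*o = (33 + (-22 - 1*(-21)))*23 = (33 + (-22 + 21))*23 = (33 - 1)*23 = 32*23 = 736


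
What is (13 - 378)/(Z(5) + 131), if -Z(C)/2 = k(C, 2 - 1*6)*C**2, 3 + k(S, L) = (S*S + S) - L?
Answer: 365/1419 ≈ 0.25722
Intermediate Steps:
k(S, L) = -3 + S + S**2 - L (k(S, L) = -3 + ((S*S + S) - L) = -3 + ((S**2 + S) - L) = -3 + ((S + S**2) - L) = -3 + (S + S**2 - L) = -3 + S + S**2 - L)
Z(C) = -2*C**2*(1 + C + C**2) (Z(C) = -2*(-3 + C + C**2 - (2 - 1*6))*C**2 = -2*(-3 + C + C**2 - (2 - 6))*C**2 = -2*(-3 + C + C**2 - 1*(-4))*C**2 = -2*(-3 + C + C**2 + 4)*C**2 = -2*(1 + C + C**2)*C**2 = -2*C**2*(1 + C + C**2))
(13 - 378)/(Z(5) + 131) = (13 - 378)/(2*5**2*(-1 - 1*5 - 1*5**2) + 131) = -365/(2*25*(-1 - 5 - 1*25) + 131) = -365/(2*25*(-1 - 5 - 25) + 131) = -365/(2*25*(-31) + 131) = -365/(-1550 + 131) = -365/(-1419) = -365*(-1/1419) = 365/1419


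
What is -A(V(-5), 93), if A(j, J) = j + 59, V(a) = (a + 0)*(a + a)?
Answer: -109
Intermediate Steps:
V(a) = 2*a**2 (V(a) = a*(2*a) = 2*a**2)
A(j, J) = 59 + j
-A(V(-5), 93) = -(59 + 2*(-5)**2) = -(59 + 2*25) = -(59 + 50) = -1*109 = -109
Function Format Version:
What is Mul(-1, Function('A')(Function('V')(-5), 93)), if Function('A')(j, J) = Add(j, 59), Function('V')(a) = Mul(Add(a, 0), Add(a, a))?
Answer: -109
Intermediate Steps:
Function('V')(a) = Mul(2, Pow(a, 2)) (Function('V')(a) = Mul(a, Mul(2, a)) = Mul(2, Pow(a, 2)))
Function('A')(j, J) = Add(59, j)
Mul(-1, Function('A')(Function('V')(-5), 93)) = Mul(-1, Add(59, Mul(2, Pow(-5, 2)))) = Mul(-1, Add(59, Mul(2, 25))) = Mul(-1, Add(59, 50)) = Mul(-1, 109) = -109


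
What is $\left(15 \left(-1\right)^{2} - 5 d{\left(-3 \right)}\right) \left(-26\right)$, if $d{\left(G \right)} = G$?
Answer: $-780$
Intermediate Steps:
$\left(15 \left(-1\right)^{2} - 5 d{\left(-3 \right)}\right) \left(-26\right) = \left(15 \left(-1\right)^{2} - -15\right) \left(-26\right) = \left(15 \cdot 1 + 15\right) \left(-26\right) = \left(15 + 15\right) \left(-26\right) = 30 \left(-26\right) = -780$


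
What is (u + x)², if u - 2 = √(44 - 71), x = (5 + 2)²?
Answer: 2574 + 306*I*√3 ≈ 2574.0 + 530.01*I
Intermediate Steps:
x = 49 (x = 7² = 49)
u = 2 + 3*I*√3 (u = 2 + √(44 - 71) = 2 + √(-27) = 2 + 3*I*√3 ≈ 2.0 + 5.1962*I)
(u + x)² = ((2 + 3*I*√3) + 49)² = (51 + 3*I*√3)²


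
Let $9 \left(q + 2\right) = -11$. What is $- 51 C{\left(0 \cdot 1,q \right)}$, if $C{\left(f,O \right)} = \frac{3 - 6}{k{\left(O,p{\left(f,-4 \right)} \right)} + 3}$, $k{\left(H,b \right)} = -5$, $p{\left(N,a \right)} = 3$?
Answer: $- \frac{153}{2} \approx -76.5$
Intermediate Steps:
$q = - \frac{29}{9}$ ($q = -2 + \frac{1}{9} \left(-11\right) = -2 - \frac{11}{9} = - \frac{29}{9} \approx -3.2222$)
$C{\left(f,O \right)} = \frac{3}{2}$ ($C{\left(f,O \right)} = \frac{3 - 6}{-5 + 3} = - \frac{3}{-2} = \left(-3\right) \left(- \frac{1}{2}\right) = \frac{3}{2}$)
$- 51 C{\left(0 \cdot 1,q \right)} = \left(-51\right) \frac{3}{2} = - \frac{153}{2}$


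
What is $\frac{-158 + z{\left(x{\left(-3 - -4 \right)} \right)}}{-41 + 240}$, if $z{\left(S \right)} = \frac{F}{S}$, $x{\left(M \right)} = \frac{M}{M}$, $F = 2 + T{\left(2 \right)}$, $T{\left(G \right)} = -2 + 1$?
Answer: $- \frac{157}{199} \approx -0.78894$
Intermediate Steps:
$T{\left(G \right)} = -1$
$F = 1$ ($F = 2 - 1 = 1$)
$x{\left(M \right)} = 1$
$z{\left(S \right)} = \frac{1}{S}$ ($z{\left(S \right)} = 1 \frac{1}{S} = \frac{1}{S}$)
$\frac{-158 + z{\left(x{\left(-3 - -4 \right)} \right)}}{-41 + 240} = \frac{-158 + 1^{-1}}{-41 + 240} = \frac{-158 + 1}{199} = \left(-157\right) \frac{1}{199} = - \frac{157}{199}$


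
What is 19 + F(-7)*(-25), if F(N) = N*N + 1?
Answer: -1231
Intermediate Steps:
F(N) = 1 + N**2 (F(N) = N**2 + 1 = 1 + N**2)
19 + F(-7)*(-25) = 19 + (1 + (-7)**2)*(-25) = 19 + (1 + 49)*(-25) = 19 + 50*(-25) = 19 - 1250 = -1231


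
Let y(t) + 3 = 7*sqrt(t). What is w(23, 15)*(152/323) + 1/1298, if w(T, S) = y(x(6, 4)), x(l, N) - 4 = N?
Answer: -31135/22066 + 112*sqrt(2)/17 ≈ 7.9062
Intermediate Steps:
x(l, N) = 4 + N
y(t) = -3 + 7*sqrt(t)
w(T, S) = -3 + 14*sqrt(2) (w(T, S) = -3 + 7*sqrt(4 + 4) = -3 + 7*sqrt(8) = -3 + 7*(2*sqrt(2)) = -3 + 14*sqrt(2))
w(23, 15)*(152/323) + 1/1298 = (-3 + 14*sqrt(2))*(152/323) + 1/1298 = (-3 + 14*sqrt(2))*(152*(1/323)) + 1/1298 = (-3 + 14*sqrt(2))*(8/17) + 1/1298 = (-24/17 + 112*sqrt(2)/17) + 1/1298 = -31135/22066 + 112*sqrt(2)/17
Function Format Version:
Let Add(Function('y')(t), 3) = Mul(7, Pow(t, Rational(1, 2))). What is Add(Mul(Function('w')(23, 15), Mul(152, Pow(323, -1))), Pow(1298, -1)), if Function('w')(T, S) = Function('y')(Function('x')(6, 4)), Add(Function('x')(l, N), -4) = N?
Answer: Add(Rational(-31135, 22066), Mul(Rational(112, 17), Pow(2, Rational(1, 2)))) ≈ 7.9062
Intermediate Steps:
Function('x')(l, N) = Add(4, N)
Function('y')(t) = Add(-3, Mul(7, Pow(t, Rational(1, 2))))
Function('w')(T, S) = Add(-3, Mul(14, Pow(2, Rational(1, 2)))) (Function('w')(T, S) = Add(-3, Mul(7, Pow(Add(4, 4), Rational(1, 2)))) = Add(-3, Mul(7, Pow(8, Rational(1, 2)))) = Add(-3, Mul(7, Mul(2, Pow(2, Rational(1, 2))))) = Add(-3, Mul(14, Pow(2, Rational(1, 2)))))
Add(Mul(Function('w')(23, 15), Mul(152, Pow(323, -1))), Pow(1298, -1)) = Add(Mul(Add(-3, Mul(14, Pow(2, Rational(1, 2)))), Mul(152, Pow(323, -1))), Pow(1298, -1)) = Add(Mul(Add(-3, Mul(14, Pow(2, Rational(1, 2)))), Mul(152, Rational(1, 323))), Rational(1, 1298)) = Add(Mul(Add(-3, Mul(14, Pow(2, Rational(1, 2)))), Rational(8, 17)), Rational(1, 1298)) = Add(Add(Rational(-24, 17), Mul(Rational(112, 17), Pow(2, Rational(1, 2)))), Rational(1, 1298)) = Add(Rational(-31135, 22066), Mul(Rational(112, 17), Pow(2, Rational(1, 2))))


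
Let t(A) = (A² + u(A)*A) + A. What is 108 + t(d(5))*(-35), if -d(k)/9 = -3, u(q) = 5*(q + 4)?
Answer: -172827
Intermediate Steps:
u(q) = 20 + 5*q (u(q) = 5*(4 + q) = 20 + 5*q)
d(k) = 27 (d(k) = -9*(-3) = 27)
t(A) = A + A² + A*(20 + 5*A) (t(A) = (A² + (20 + 5*A)*A) + A = (A² + A*(20 + 5*A)) + A = A + A² + A*(20 + 5*A))
108 + t(d(5))*(-35) = 108 + (3*27*(7 + 2*27))*(-35) = 108 + (3*27*(7 + 54))*(-35) = 108 + (3*27*61)*(-35) = 108 + 4941*(-35) = 108 - 172935 = -172827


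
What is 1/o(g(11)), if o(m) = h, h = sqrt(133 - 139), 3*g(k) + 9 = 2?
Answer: -I*sqrt(6)/6 ≈ -0.40825*I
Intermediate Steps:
g(k) = -7/3 (g(k) = -3 + (1/3)*2 = -3 + 2/3 = -7/3)
h = I*sqrt(6) (h = sqrt(-6) = I*sqrt(6) ≈ 2.4495*I)
o(m) = I*sqrt(6)
1/o(g(11)) = 1/(I*sqrt(6)) = -I*sqrt(6)/6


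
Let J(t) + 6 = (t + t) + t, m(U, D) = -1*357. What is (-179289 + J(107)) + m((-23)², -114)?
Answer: -179331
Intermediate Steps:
m(U, D) = -357
J(t) = -6 + 3*t (J(t) = -6 + ((t + t) + t) = -6 + (2*t + t) = -6 + 3*t)
(-179289 + J(107)) + m((-23)², -114) = (-179289 + (-6 + 3*107)) - 357 = (-179289 + (-6 + 321)) - 357 = (-179289 + 315) - 357 = -178974 - 357 = -179331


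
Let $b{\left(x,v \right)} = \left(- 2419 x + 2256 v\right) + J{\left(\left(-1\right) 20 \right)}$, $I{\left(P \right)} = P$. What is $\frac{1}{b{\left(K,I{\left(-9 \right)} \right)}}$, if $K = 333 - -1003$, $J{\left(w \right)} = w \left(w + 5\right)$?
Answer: $- \frac{1}{3251788} \approx -3.0752 \cdot 10^{-7}$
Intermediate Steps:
$J{\left(w \right)} = w \left(5 + w\right)$
$K = 1336$ ($K = 333 + 1003 = 1336$)
$b{\left(x,v \right)} = 300 - 2419 x + 2256 v$ ($b{\left(x,v \right)} = \left(- 2419 x + 2256 v\right) + \left(-1\right) 20 \left(5 - 20\right) = \left(- 2419 x + 2256 v\right) - 20 \left(5 - 20\right) = \left(- 2419 x + 2256 v\right) - -300 = \left(- 2419 x + 2256 v\right) + 300 = 300 - 2419 x + 2256 v$)
$\frac{1}{b{\left(K,I{\left(-9 \right)} \right)}} = \frac{1}{300 - 3231784 + 2256 \left(-9\right)} = \frac{1}{300 - 3231784 - 20304} = \frac{1}{-3251788} = - \frac{1}{3251788}$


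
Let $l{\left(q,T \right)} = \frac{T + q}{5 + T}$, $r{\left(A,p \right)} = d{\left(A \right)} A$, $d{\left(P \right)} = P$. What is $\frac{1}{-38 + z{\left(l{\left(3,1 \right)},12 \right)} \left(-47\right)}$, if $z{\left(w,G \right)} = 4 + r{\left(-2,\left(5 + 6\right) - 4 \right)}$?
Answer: $- \frac{1}{414} \approx -0.0024155$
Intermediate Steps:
$r{\left(A,p \right)} = A^{2}$ ($r{\left(A,p \right)} = A A = A^{2}$)
$l{\left(q,T \right)} = \frac{T + q}{5 + T}$
$z{\left(w,G \right)} = 8$ ($z{\left(w,G \right)} = 4 + \left(-2\right)^{2} = 4 + 4 = 8$)
$\frac{1}{-38 + z{\left(l{\left(3,1 \right)},12 \right)} \left(-47\right)} = \frac{1}{-38 + 8 \left(-47\right)} = \frac{1}{-38 - 376} = \frac{1}{-414} = - \frac{1}{414}$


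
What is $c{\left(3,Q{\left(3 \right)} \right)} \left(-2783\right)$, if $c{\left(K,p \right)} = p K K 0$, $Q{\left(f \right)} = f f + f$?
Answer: $0$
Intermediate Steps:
$Q{\left(f \right)} = f + f^{2}$ ($Q{\left(f \right)} = f^{2} + f = f + f^{2}$)
$c{\left(K,p \right)} = 0$ ($c{\left(K,p \right)} = p K^{2} \cdot 0 = 0$)
$c{\left(3,Q{\left(3 \right)} \right)} \left(-2783\right) = 0 \left(-2783\right) = 0$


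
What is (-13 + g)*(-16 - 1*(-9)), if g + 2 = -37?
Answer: 364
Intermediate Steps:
g = -39 (g = -2 - 37 = -39)
(-13 + g)*(-16 - 1*(-9)) = (-13 - 39)*(-16 - 1*(-9)) = -52*(-16 + 9) = -52*(-7) = 364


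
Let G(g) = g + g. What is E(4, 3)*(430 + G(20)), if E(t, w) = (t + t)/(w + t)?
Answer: 3760/7 ≈ 537.14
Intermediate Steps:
E(t, w) = 2*t/(t + w) (E(t, w) = (2*t)/(t + w) = 2*t/(t + w))
G(g) = 2*g
E(4, 3)*(430 + G(20)) = (2*4/(4 + 3))*(430 + 2*20) = (2*4/7)*(430 + 40) = (2*4*(⅐))*470 = (8/7)*470 = 3760/7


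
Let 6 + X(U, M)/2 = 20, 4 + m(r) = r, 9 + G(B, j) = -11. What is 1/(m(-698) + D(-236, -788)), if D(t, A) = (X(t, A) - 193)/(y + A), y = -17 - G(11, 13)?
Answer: -157/110181 ≈ -0.0014249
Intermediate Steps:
G(B, j) = -20 (G(B, j) = -9 - 11 = -20)
m(r) = -4 + r
X(U, M) = 28 (X(U, M) = -12 + 2*20 = -12 + 40 = 28)
y = 3 (y = -17 - 1*(-20) = -17 + 20 = 3)
D(t, A) = -165/(3 + A) (D(t, A) = (28 - 193)/(3 + A) = -165/(3 + A))
1/(m(-698) + D(-236, -788)) = 1/((-4 - 698) - 165/(3 - 788)) = 1/(-702 - 165/(-785)) = 1/(-702 - 165*(-1/785)) = 1/(-702 + 33/157) = 1/(-110181/157) = -157/110181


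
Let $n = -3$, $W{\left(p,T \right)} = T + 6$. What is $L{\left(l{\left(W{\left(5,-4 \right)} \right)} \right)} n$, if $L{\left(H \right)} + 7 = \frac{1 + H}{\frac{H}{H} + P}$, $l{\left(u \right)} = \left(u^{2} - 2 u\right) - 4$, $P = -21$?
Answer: $\frac{411}{20} \approx 20.55$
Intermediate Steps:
$W{\left(p,T \right)} = 6 + T$
$l{\left(u \right)} = -4 + u^{2} - 2 u$
$L{\left(H \right)} = - \frac{141}{20} - \frac{H}{20}$ ($L{\left(H \right)} = -7 + \frac{1 + H}{\frac{H}{H} - 21} = -7 + \frac{1 + H}{1 - 21} = -7 + \frac{1 + H}{-20} = -7 + \left(1 + H\right) \left(- \frac{1}{20}\right) = -7 - \left(\frac{1}{20} + \frac{H}{20}\right) = - \frac{141}{20} - \frac{H}{20}$)
$L{\left(l{\left(W{\left(5,-4 \right)} \right)} \right)} n = \left(- \frac{141}{20} - \frac{-4 + \left(6 - 4\right)^{2} - 2 \left(6 - 4\right)}{20}\right) \left(-3\right) = \left(- \frac{141}{20} - \frac{-4 + 2^{2} - 4}{20}\right) \left(-3\right) = \left(- \frac{141}{20} - \frac{-4 + 4 - 4}{20}\right) \left(-3\right) = \left(- \frac{141}{20} - - \frac{1}{5}\right) \left(-3\right) = \left(- \frac{141}{20} + \frac{1}{5}\right) \left(-3\right) = \left(- \frac{137}{20}\right) \left(-3\right) = \frac{411}{20}$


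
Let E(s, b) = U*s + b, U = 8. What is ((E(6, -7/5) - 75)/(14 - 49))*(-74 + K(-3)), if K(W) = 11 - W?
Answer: -1704/35 ≈ -48.686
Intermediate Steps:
E(s, b) = b + 8*s (E(s, b) = 8*s + b = b + 8*s)
((E(6, -7/5) - 75)/(14 - 49))*(-74 + K(-3)) = (((-7/5 + 8*6) - 75)/(14 - 49))*(-74 + (11 - 1*(-3))) = (((-7*⅕ + 48) - 75)/(-35))*(-74 + (11 + 3)) = (((-7/5 + 48) - 75)*(-1/35))*(-74 + 14) = ((233/5 - 75)*(-1/35))*(-60) = -142/5*(-1/35)*(-60) = (142/175)*(-60) = -1704/35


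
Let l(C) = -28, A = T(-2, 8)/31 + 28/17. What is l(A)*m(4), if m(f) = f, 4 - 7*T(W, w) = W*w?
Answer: -112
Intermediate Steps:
T(W, w) = 4/7 - W*w/7
A = 6416/3689 (A = (4/7 - ⅐*(-2)*8)/31 + 28/17 = (4/7 + 16/7)*(1/31) + 28*(1/17) = (20/7)*(1/31) + 28/17 = 20/217 + 28/17 = 6416/3689 ≈ 1.7392)
l(A)*m(4) = -28*4 = -112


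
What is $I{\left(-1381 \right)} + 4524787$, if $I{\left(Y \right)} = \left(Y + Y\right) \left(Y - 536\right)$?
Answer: $9819541$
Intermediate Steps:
$I{\left(Y \right)} = 2 Y \left(-536 + Y\right)$
$I{\left(-1381 \right)} + 4524787 = 2 \left(-1381\right) \left(-536 - 1381\right) + 4524787 = 2 \left(-1381\right) \left(-1917\right) + 4524787 = 5294754 + 4524787 = 9819541$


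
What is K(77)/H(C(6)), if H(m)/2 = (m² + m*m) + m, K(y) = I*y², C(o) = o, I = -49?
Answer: -290521/156 ≈ -1862.3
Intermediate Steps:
K(y) = -49*y²
H(m) = 2*m + 4*m² (H(m) = 2*((m² + m*m) + m) = 2*((m² + m²) + m) = 2*(2*m² + m) = 2*(m + 2*m²) = 2*m + 4*m²)
K(77)/H(C(6)) = (-49*77²)/((2*6*(1 + 2*6))) = (-49*5929)/((2*6*(1 + 12))) = -290521/(2*6*13) = -290521/156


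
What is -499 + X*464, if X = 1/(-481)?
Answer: -240483/481 ≈ -499.96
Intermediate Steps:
X = -1/481 ≈ -0.0020790
-499 + X*464 = -499 - 1/481*464 = -499 - 464/481 = -240483/481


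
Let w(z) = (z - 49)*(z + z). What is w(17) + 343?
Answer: -745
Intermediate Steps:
w(z) = 2*z*(-49 + z) (w(z) = (-49 + z)*(2*z) = 2*z*(-49 + z))
w(17) + 343 = 2*17*(-49 + 17) + 343 = 2*17*(-32) + 343 = -1088 + 343 = -745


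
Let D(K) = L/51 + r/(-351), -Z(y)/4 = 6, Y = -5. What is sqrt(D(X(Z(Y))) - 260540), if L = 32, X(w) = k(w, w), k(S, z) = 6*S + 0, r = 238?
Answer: I*sqrt(1030727965566)/1989 ≈ 510.43*I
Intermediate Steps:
Z(y) = -24 (Z(y) = -4*6 = -24)
k(S, z) = 6*S
X(w) = 6*w
D(K) = -302/5967 (D(K) = 32/51 + 238/(-351) = 32*(1/51) + 238*(-1/351) = 32/51 - 238/351 = -302/5967)
sqrt(D(X(Z(Y))) - 260540) = sqrt(-302/5967 - 260540) = sqrt(-1554642482/5967) = I*sqrt(1030727965566)/1989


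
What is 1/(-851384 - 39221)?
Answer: -1/890605 ≈ -1.1228e-6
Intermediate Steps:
1/(-851384 - 39221) = 1/(-890605) = -1/890605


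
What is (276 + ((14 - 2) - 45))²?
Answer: 59049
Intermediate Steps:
(276 + ((14 - 2) - 45))² = (276 + (12 - 45))² = (276 - 33)² = 243² = 59049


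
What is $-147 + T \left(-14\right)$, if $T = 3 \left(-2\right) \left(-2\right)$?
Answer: $-315$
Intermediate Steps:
$T = 12$ ($T = \left(-6\right) \left(-2\right) = 12$)
$-147 + T \left(-14\right) = -147 + 12 \left(-14\right) = -147 - 168 = -315$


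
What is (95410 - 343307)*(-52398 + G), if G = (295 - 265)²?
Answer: 12766199706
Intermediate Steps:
G = 900 (G = 30² = 900)
(95410 - 343307)*(-52398 + G) = (95410 - 343307)*(-52398 + 900) = -247897*(-51498) = 12766199706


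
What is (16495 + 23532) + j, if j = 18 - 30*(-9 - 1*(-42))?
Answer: 39055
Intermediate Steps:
j = -972 (j = 18 - 30*(-9 + 42) = 18 - 30*33 = 18 - 990 = -972)
(16495 + 23532) + j = (16495 + 23532) - 972 = 40027 - 972 = 39055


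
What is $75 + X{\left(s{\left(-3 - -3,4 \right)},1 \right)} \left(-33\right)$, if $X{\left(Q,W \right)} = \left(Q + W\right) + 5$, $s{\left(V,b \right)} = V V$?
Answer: $-123$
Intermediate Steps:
$s{\left(V,b \right)} = V^{2}$
$X{\left(Q,W \right)} = 5 + Q + W$
$75 + X{\left(s{\left(-3 - -3,4 \right)},1 \right)} \left(-33\right) = 75 + \left(5 + \left(-3 - -3\right)^{2} + 1\right) \left(-33\right) = 75 + \left(5 + \left(-3 + 3\right)^{2} + 1\right) \left(-33\right) = 75 + \left(5 + 0^{2} + 1\right) \left(-33\right) = 75 + \left(5 + 0 + 1\right) \left(-33\right) = 75 + 6 \left(-33\right) = 75 - 198 = -123$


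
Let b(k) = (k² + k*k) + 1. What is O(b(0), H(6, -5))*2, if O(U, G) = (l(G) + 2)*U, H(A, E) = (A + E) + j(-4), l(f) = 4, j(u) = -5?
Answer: 12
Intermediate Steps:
b(k) = 1 + 2*k² (b(k) = (k² + k²) + 1 = 2*k² + 1 = 1 + 2*k²)
H(A, E) = -5 + A + E (H(A, E) = (A + E) - 5 = -5 + A + E)
O(U, G) = 6*U (O(U, G) = (4 + 2)*U = 6*U)
O(b(0), H(6, -5))*2 = (6*(1 + 2*0²))*2 = (6*(1 + 2*0))*2 = (6*(1 + 0))*2 = (6*1)*2 = 6*2 = 12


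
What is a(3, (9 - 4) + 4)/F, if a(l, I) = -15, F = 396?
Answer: -5/132 ≈ -0.037879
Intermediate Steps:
a(3, (9 - 4) + 4)/F = -15/396 = -15*1/396 = -5/132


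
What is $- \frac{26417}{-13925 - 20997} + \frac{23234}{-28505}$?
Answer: $- \frac{58361163}{995451610} \approx -0.058628$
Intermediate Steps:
$- \frac{26417}{-13925 - 20997} + \frac{23234}{-28505} = - \frac{26417}{-34922} + 23234 \left(- \frac{1}{28505}\right) = \left(-26417\right) \left(- \frac{1}{34922}\right) - \frac{23234}{28505} = \frac{26417}{34922} - \frac{23234}{28505} = - \frac{58361163}{995451610}$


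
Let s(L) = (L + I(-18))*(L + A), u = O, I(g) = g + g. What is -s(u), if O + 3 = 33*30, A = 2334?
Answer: -3158271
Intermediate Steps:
I(g) = 2*g
O = 987 (O = -3 + 33*30 = -3 + 990 = 987)
u = 987
s(L) = (-36 + L)*(2334 + L) (s(L) = (L + 2*(-18))*(L + 2334) = (L - 36)*(2334 + L) = (-36 + L)*(2334 + L))
-s(u) = -(-84024 + 987² + 2298*987) = -(-84024 + 974169 + 2268126) = -1*3158271 = -3158271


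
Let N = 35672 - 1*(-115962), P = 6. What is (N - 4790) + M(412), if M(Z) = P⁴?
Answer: 148140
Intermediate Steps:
N = 151634 (N = 35672 + 115962 = 151634)
M(Z) = 1296 (M(Z) = 6⁴ = 1296)
(N - 4790) + M(412) = (151634 - 4790) + 1296 = 146844 + 1296 = 148140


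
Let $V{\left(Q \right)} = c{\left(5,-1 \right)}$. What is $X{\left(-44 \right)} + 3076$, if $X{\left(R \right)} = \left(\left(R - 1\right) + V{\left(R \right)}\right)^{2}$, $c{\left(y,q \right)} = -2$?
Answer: $5285$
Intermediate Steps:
$V{\left(Q \right)} = -2$
$X{\left(R \right)} = \left(-3 + R\right)^{2}$ ($X{\left(R \right)} = \left(\left(R - 1\right) - 2\right)^{2} = \left(\left(-1 + R\right) - 2\right)^{2} = \left(-3 + R\right)^{2}$)
$X{\left(-44 \right)} + 3076 = \left(-3 - 44\right)^{2} + 3076 = \left(-47\right)^{2} + 3076 = 2209 + 3076 = 5285$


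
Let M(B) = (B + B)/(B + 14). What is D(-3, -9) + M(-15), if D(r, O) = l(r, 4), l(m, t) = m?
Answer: 27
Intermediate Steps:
D(r, O) = r
M(B) = 2*B/(14 + B) (M(B) = (2*B)/(14 + B) = 2*B/(14 + B))
D(-3, -9) + M(-15) = -3 + 2*(-15)/(14 - 15) = -3 + 2*(-15)/(-1) = -3 + 2*(-15)*(-1) = -3 + 30 = 27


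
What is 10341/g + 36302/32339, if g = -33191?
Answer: 870482083/1073363749 ≈ 0.81099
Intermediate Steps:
10341/g + 36302/32339 = 10341/(-33191) + 36302/32339 = 10341*(-1/33191) + 36302*(1/32339) = -10341/33191 + 36302/32339 = 870482083/1073363749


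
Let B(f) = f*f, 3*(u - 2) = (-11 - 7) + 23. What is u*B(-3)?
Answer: 33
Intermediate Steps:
u = 11/3 (u = 2 + ((-11 - 7) + 23)/3 = 2 + (-18 + 23)/3 = 2 + (1/3)*5 = 2 + 5/3 = 11/3 ≈ 3.6667)
B(f) = f**2
u*B(-3) = (11/3)*(-3)**2 = (11/3)*9 = 33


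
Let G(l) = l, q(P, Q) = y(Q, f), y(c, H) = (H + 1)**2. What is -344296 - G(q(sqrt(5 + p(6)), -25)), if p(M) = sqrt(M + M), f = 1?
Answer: -344300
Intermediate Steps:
y(c, H) = (1 + H)**2
p(M) = sqrt(2)*sqrt(M) (p(M) = sqrt(2*M) = sqrt(2)*sqrt(M))
q(P, Q) = 4 (q(P, Q) = (1 + 1)**2 = 2**2 = 4)
-344296 - G(q(sqrt(5 + p(6)), -25)) = -344296 - 1*4 = -344296 - 4 = -344300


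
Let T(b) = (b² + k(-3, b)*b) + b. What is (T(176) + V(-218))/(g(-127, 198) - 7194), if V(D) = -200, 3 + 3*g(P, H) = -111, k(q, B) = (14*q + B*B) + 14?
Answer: -684725/904 ≈ -757.44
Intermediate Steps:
k(q, B) = 14 + B² + 14*q (k(q, B) = (14*q + B²) + 14 = (B² + 14*q) + 14 = 14 + B² + 14*q)
g(P, H) = -38 (g(P, H) = -1 + (⅓)*(-111) = -1 - 37 = -38)
T(b) = b + b² + b*(-28 + b²) (T(b) = (b² + (14 + b² + 14*(-3))*b) + b = (b² + (14 + b² - 42)*b) + b = (b² + (-28 + b²)*b) + b = (b² + b*(-28 + b²)) + b = b + b² + b*(-28 + b²))
(T(176) + V(-218))/(g(-127, 198) - 7194) = (176*(-27 + 176 + 176²) - 200)/(-38 - 7194) = (176*(-27 + 176 + 30976) - 200)/(-7232) = (176*31125 - 200)*(-1/7232) = (5478000 - 200)*(-1/7232) = 5477800*(-1/7232) = -684725/904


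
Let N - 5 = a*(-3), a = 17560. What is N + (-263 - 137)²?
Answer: 107325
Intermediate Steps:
N = -52675 (N = 5 + 17560*(-3) = 5 - 52680 = -52675)
N + (-263 - 137)² = -52675 + (-263 - 137)² = -52675 + (-400)² = -52675 + 160000 = 107325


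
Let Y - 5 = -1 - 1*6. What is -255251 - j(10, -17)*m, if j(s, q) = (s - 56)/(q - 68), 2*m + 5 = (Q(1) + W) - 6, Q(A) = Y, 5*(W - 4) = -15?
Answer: -21696059/85 ≈ -2.5525e+5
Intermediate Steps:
W = 1 (W = 4 + (1/5)*(-15) = 4 - 3 = 1)
Y = -2 (Y = 5 + (-1 - 1*6) = 5 + (-1 - 6) = 5 - 7 = -2)
Q(A) = -2
m = -6 (m = -5/2 + ((-2 + 1) - 6)/2 = -5/2 + (-1 - 6)/2 = -5/2 + (1/2)*(-7) = -5/2 - 7/2 = -6)
j(s, q) = (-56 + s)/(-68 + q)
-255251 - j(10, -17)*m = -255251 - (-56 + 10)/(-68 - 17)*(-6) = -255251 - -46/(-85)*(-6) = -255251 - (-1/85*(-46))*(-6) = -255251 - 46*(-6)/85 = -255251 - 1*(-276/85) = -255251 + 276/85 = -21696059/85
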